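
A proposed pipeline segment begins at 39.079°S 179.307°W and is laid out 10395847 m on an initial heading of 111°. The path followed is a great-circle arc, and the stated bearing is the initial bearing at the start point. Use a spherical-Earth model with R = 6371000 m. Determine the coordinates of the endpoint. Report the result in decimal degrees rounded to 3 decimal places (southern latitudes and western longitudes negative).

δ = 10395847/6371000 = 1.631745 rad (93.4921°).
Converting: φ₁ = -0.682057 rad, θ = 1.937315 rad.
Applying the spherical law of cosines for sides, sin φ₂ = sin φ₁ cos δ + cos φ₁ sin δ cos θ = -0.239279, so φ₂ = -13.844°.
Then Δλ = atan2(0.723372, -0.211750) = 1.855567 rad, from sin θ sin δ cos φ₁ over cos δ − sin φ₁ sin φ₂.
λ₂ = -179.307° + 106.316° = -72.991°.

latitude -13.844°, longitude -72.991°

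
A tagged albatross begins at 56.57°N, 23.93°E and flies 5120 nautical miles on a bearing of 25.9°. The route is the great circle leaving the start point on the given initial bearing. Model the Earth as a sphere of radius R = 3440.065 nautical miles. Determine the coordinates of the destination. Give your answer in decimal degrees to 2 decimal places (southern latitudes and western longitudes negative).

Angular distance δ = d/R = 5120 / 3440.065 = 1.488344 rad.
Start latitude φ₁ = 0.987333 rad; initial bearing θ = 0.452040 rad.
Applying the spherical law of cosines for sides, sin φ₂ = sin φ₁ cos δ + cos φ₁ sin δ cos θ = 0.562632, so φ₂ = 34.24°.
For the longitude increment, Δλ = atan2( sin θ sin δ cos φ₁, cos δ − sin φ₁ sin φ₂ ) = atan2(0.239824, -0.387191) = 148.23°.
λ₂ = 23.93° + 148.23° = 172.16°.

latitude 34.24°, longitude 172.16°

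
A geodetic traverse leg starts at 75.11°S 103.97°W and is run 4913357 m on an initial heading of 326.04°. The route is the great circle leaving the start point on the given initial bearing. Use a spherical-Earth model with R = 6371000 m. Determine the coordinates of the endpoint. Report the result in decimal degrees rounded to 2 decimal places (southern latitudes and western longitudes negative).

The arc subtends δ = 4913357/6371000 = 0.771207 rad at the centre.
With φ₁ = -75.11° = -1.310917 rad and θ = 326.04° = 5.690471 rad:
Destination latitude: φ₂ = arcsin( sin φ₁ cos δ + cos φ₁ sin δ cos θ ) = arcsin(-0.544438) = -32.99°.
For the longitude increment, Δλ = atan2( sin θ sin δ cos φ₁, cos δ − sin φ₁ sin φ₂ ) = atan2(-0.100050, 0.190914) = -27.66°.
Hence λ₂ = -103.97° + -27.66° = -131.63°.

latitude -32.99°, longitude -131.63°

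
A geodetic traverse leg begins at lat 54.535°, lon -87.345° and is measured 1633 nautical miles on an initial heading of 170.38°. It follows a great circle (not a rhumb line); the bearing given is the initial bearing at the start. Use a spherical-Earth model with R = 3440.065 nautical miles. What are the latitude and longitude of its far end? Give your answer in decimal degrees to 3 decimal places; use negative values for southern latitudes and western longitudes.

The arc subtends δ = 1633/3440.065 = 0.474700 rad at the centre.
Start latitude φ₁ = 0.951815 rad; initial bearing θ = 2.973692 rad.
sin φ₂ = sin φ₁ cos δ + cos φ₁ sin δ cos θ = (0.814470)(0.889430) + (0.580206)(0.457072)(-0.985938) = 0.462947
φ₂ = asin(0.462947) = 0.481318 rad = 27.577°.
Δλ = atan2( sin θ sin δ cos φ₁ , cos δ − sin φ₁ sin φ₂ ) = atan2(0.044318, 0.512373) = 0.086280 rad = 4.943°.
λ₂ = λ₁ + Δλ = -82.402°.

latitude 27.577°, longitude -82.402°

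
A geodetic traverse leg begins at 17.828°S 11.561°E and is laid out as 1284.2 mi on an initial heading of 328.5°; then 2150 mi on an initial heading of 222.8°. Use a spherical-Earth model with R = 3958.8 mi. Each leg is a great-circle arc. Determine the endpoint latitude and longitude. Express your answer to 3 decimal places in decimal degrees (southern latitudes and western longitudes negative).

latitude -23.950°, longitude -20.625°

Apply the spherical direct solution leg by leg, carrying full precision between legs.
Leg 1: from (-17.828°, 11.561°), δ = 1284.2/3958.8 = 0.324391 rad, θ = 328.5° → φ = -1.804°, λ = 1.970°.
Leg 2: from (-1.804°, 1.970°), δ = 2150/3958.8 = 0.543094 rad, θ = 222.8° → φ = -23.950°, λ = -20.625°.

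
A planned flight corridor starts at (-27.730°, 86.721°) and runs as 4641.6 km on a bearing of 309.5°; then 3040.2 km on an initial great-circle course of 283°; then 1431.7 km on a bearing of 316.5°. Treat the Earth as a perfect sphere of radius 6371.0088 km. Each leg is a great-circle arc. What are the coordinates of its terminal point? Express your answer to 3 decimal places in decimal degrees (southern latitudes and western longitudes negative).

Apply the spherical direct solution leg by leg, carrying full precision between legs.
Leg 1: from (-27.730°, 86.721°), δ = 4641.6/6371.0088 = 0.728550 rad, θ = 309.5° → φ = 1.586°, λ = 55.795°.
Leg 2: from (1.586°, 55.795°), δ = 3040.2/6371.0088 = 0.477193 rad, θ = 283° → φ = 7.346°, λ = 28.973°.
Leg 3: from (7.346°, 28.973°), δ = 1431.7/6371.0088 = 0.224721 rad, θ = 316.5° → φ = 16.556°, λ = 19.764°.

latitude 16.556°, longitude 19.764°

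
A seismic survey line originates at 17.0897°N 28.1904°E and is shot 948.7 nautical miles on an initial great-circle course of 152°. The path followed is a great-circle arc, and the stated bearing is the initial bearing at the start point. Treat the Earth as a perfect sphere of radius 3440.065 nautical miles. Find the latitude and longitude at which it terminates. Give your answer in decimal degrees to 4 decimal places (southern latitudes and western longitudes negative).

Angular distance δ = d/R = 948.7 / 3440.065 = 0.275780 rad.
With φ₁ = 17.0897° = 0.298272 rad and θ = 152° = 2.652900 rad:
Applying the spherical law of cosines for sides, sin φ₂ = sin φ₁ cos δ + cos φ₁ sin δ cos θ = 0.052956, so φ₂ = 3.0356°.
Then Δλ = atan2(0.122191, 0.946651) = 0.128368 rad, from sin θ sin δ cos φ₁ over cos δ − sin φ₁ sin φ₂.
λ₂ = λ₁ + Δλ = 35.5453°.

latitude 3.0356°, longitude 35.5453°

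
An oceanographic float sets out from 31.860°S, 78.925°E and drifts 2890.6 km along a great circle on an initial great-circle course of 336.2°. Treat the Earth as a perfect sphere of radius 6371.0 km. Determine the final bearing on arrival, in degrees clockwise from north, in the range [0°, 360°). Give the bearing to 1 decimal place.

final bearing 339.8°

The arc subtends δ = 2890.6/6371 = 0.453712 rad at the centre.
Converting: φ₁ = -0.556062 rad, θ = 5.867797 rad.
Destination latitude: φ₂ = arcsin( sin φ₁ cos δ + cos φ₁ sin δ cos θ ) = arcsin(-0.133829) = -7.691°.
Δλ = atan2( sin θ sin δ cos φ₁ , cos δ − sin φ₁ sin φ₂ ) = atan2(-0.150228, 0.828185) = -0.179443 rad = -10.281°.
λ₂ = λ₁ + Δλ = 68.644°.
The forward bearing on arrival equals the back-azimuth from the destination plus 180°.
Back-azimuth from P₂ (-7.7°, 68.6°) to P₁ (-31.9°, 78.9°), with Δλ' = λ₁ − λ₂ = 10.3°: atan2( sin Δλ' cos φ₁ , cos φ₂ sin φ₁ − sin φ₂ cos φ₁ cos Δλ' ) = 159.8°.
Final bearing = (159.8° + 180°) mod 360° = 339.8°.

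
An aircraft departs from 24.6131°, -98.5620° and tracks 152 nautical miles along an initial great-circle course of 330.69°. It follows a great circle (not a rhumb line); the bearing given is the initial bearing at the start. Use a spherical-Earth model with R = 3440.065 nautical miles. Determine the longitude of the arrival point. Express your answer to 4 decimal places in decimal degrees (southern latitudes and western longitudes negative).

longitude -99.9503°

The arc subtends δ = 152/3440.065 = 0.044185 rad at the centre.
Start latitude φ₁ = 0.429580 rad; initial bearing θ = 5.771629 rad.
Applying the spherical law of cosines for sides, sin φ₂ = sin φ₁ cos δ + cos φ₁ sin δ cos θ = 0.451099, so φ₂ = 26.8142°.
For the longitude increment, Δλ = atan2( sin θ sin δ cos φ₁, cos δ − sin φ₁ sin φ₂ ) = atan2(-0.019658, 0.811146) = -1.3883°.
Hence λ₂ = -98.5620° + -1.3883° = -99.9503°.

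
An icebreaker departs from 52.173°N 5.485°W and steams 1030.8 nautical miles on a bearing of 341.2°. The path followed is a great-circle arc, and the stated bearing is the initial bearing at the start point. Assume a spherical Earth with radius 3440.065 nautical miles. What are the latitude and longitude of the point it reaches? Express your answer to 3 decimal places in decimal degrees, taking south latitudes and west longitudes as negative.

latitude 67.826°, longitude -20.083°

Central angle δ = d/R = 0.299646 rad.
Converting: φ₁ = 0.910591 rad, θ = 5.955063 rad.
Destination latitude: φ₂ = arcsin( sin φ₁ cos δ + cos φ₁ sin δ cos θ ) = arcsin(0.926041) = 67.826°.
For the longitude increment, Δλ = atan2( sin θ sin δ cos φ₁, cos δ − sin φ₁ sin φ₂ ) = atan2(-0.058339, 0.223993) = -14.598°.
Hence λ₂ = -5.485° + -14.598° = -20.083°.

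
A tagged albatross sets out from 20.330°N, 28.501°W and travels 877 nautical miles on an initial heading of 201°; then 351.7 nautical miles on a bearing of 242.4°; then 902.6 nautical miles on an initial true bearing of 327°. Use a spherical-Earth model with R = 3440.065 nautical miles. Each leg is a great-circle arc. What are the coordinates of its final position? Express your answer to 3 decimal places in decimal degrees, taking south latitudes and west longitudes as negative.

latitude 16.414°, longitude -47.391°

Apply the spherical direct solution leg by leg, carrying full precision between legs.
Leg 1: from (20.330°, -28.501°), δ = 877/3440.065 = 0.254937 rad, θ = 201° → φ = 6.628°, λ = -33.721°.
Leg 2: from (6.628°, -33.721°), δ = 351.7/3440.065 = 0.102236 rad, θ = 242.4° → φ = 3.891°, λ = -38.922°.
Leg 3: from (3.891°, -38.922°), δ = 902.6/3440.065 = 0.262379 rad, θ = 327° → φ = 16.414°, λ = -47.391°.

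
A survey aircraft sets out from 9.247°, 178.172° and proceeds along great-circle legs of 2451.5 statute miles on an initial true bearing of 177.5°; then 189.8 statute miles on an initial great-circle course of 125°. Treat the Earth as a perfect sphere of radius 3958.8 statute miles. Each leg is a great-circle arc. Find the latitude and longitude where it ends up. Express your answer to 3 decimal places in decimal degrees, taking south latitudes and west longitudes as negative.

Apply the spherical direct solution leg by leg, carrying full precision between legs.
Leg 1: from (9.247°, 178.172°), δ = 2451.5/3958.8 = 0.619253 rad, θ = 177.5° → φ = -26.199°, λ = 179.789°.
Leg 2: from (-26.199°, 179.789°), δ = 189.8/3958.8 = 0.047944 rad, θ = 125° → φ = -27.752°, λ = -177.669°.

latitude -27.752°, longitude -177.669°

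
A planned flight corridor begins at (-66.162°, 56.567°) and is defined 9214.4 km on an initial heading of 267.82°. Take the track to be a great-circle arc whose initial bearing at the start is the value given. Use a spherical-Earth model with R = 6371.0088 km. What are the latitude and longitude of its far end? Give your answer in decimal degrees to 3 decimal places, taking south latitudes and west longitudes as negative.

latitude -7.402°, longitude -32.528°

Central angle δ = d/R = 1.446302 rad.
Converting: φ₁ = -1.154745 rad, θ = 4.674341 rad.
Destination latitude: φ₂ = arcsin( sin φ₁ cos δ + cos φ₁ sin δ cos θ ) = arcsin(-0.128835) = -7.402°.
Then Δλ = atan2(-0.400734, 0.006329) = -1.555004 rad, from sin θ sin δ cos φ₁ over cos δ − sin φ₁ sin φ₂.
Hence λ₂ = 56.567° + -89.095° = -32.528°.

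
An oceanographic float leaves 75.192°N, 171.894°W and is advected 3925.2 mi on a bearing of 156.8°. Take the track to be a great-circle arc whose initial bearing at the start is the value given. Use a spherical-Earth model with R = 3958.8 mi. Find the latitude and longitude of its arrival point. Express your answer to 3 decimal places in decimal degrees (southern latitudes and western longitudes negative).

δ = 3925.2/3958.8 = 0.991513 rad (56.8095°).
Start latitude φ₁ = 1.312348 rad; initial bearing θ = 2.736676 rad.
Destination latitude: φ₂ = arcsin( sin φ₁ cos δ + cos φ₁ sin δ cos θ ) = arcsin(0.332655) = 19.430°.
Then Δλ = atan2(0.084258, 0.225818) = 0.357124 rad, from sin θ sin δ cos φ₁ over cos δ − sin φ₁ sin φ₂.
Hence λ₂ = -171.894° + 20.462° = -151.432°.

latitude 19.430°, longitude -151.432°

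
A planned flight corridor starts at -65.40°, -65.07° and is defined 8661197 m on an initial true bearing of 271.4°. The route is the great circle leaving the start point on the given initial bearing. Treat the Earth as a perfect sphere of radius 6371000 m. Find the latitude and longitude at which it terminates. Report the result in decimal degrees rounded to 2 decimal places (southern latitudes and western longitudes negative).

Angular distance δ = d/R = 8661197 / 6371000 = 1.359472 rad.
Start latitude φ₁ = -1.141445 rad; initial bearing θ = 4.736824 rad.
sin φ₂ = sin φ₁ cos δ + cos φ₁ sin δ cos θ = (-0.909236)(0.209755) + (0.416281)(0.977754)(0.024432) = -0.180772
φ₂ = asin(-0.180772) = -0.181772 rad = -10.41°.
Δλ = atan2( sin θ sin δ cos φ₁ , cos δ − sin φ₁ sin φ₂ ) = atan2(-0.406899, 0.045390) = -1.459704 rad = -83.63°.
Hence λ₂ = -65.07° + -83.63° = -148.70°.

latitude -10.41°, longitude -148.70°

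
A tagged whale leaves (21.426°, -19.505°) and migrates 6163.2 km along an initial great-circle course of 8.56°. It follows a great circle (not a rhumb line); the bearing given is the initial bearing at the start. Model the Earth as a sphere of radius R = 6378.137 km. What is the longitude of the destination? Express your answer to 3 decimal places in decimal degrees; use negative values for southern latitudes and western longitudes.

longitude 8.339°

Central angle δ = d/R = 0.966301 rad.
Start latitude φ₁ = 0.373954 rad; initial bearing θ = 0.149400 rad.
sin φ₂ = sin φ₁ cos δ + cos φ₁ sin δ cos θ = (0.365299)(0.568347) + (0.930890)(0.822789)(0.988861) = 0.965011
φ₂ = asin(0.965011) = 1.305485 rad = 74.799°.
Δλ = atan2( sin θ sin δ cos φ₁ , cos δ − sin φ₁ sin φ₂ ) = atan2(0.114004, 0.215829) = 0.485964 rad = 27.844°.
Hence λ₂ = -19.505° + 27.844° = 8.339°.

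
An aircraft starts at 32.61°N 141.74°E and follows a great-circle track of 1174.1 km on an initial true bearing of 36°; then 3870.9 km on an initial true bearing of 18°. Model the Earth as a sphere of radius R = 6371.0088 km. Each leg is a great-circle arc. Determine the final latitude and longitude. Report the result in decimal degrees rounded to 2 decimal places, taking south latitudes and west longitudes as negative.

Apply the spherical direct solution leg by leg, carrying full precision between legs.
Leg 1: from (32.61°, 141.74°), δ = 1174.1/6371.0088 = 0.184288 rad, θ = 36° → φ = 40.89°, λ = 149.93°.
Leg 2: from (40.89°, 149.93°), δ = 3870.9/6371.0088 = 0.607580 rad, θ = 18° → φ = 71.43°, λ = -176.43°.

latitude 71.43°, longitude -176.43°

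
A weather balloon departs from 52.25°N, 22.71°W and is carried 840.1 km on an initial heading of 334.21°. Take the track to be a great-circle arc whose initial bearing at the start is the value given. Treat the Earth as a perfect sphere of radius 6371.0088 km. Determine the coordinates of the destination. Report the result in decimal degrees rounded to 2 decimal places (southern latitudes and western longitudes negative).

latitude 58.90°, longitude -29.07°

The arc subtends δ = 840.1/6371.0088 = 0.131863 rad at the centre.
Converting: φ₁ = 0.911935 rad, θ = 5.833065 rad.
Applying the spherical law of cosines for sides, sin φ₂ = sin φ₁ cos δ + cos φ₁ sin δ cos θ = 0.856303, so φ₂ = 58.90°.
For the longitude increment, Δλ = atan2( sin θ sin δ cos φ₁, cos δ − sin φ₁ sin φ₂ ) = atan2(-0.035021, 0.314249) = -6.36°.
λ₂ = -22.71° + -6.36° = -29.07°.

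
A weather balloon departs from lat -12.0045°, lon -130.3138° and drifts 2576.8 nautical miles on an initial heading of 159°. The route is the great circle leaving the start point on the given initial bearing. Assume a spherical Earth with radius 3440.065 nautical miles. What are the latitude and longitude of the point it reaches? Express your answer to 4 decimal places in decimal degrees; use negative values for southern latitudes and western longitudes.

Central angle δ = d/R = 0.749056 rad.
Start latitude φ₁ = -0.209518 rad; initial bearing θ = 2.775074 rad.
sin φ₂ = sin φ₁ cos δ + cos φ₁ sin δ cos θ = (-0.207989)(0.732332) + (0.978131)(0.680947)(-0.933580) = -0.774134
φ₂ = asin(-0.774134) = -0.885345 rad = -50.7265°.
Then Δλ = atan2(0.238693, 0.571321) = 0.395749 rad, from sin θ sin δ cos φ₁ over cos δ − sin φ₁ sin φ₂.
λ₂ = -130.3138° + 22.6747° = -107.6391°.

latitude -50.7265°, longitude -107.6391°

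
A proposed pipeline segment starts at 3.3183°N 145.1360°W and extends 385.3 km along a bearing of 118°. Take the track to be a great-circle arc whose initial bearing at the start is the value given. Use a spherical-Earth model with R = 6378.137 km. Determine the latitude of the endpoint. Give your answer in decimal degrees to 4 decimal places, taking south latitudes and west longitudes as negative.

latitude 1.6894°

The arc subtends δ = 385.3/6378.137 = 0.060409 rad at the centre.
Start latitude φ₁ = 0.057915 rad; initial bearing θ = 2.059489 rad.
sin φ₂ = sin φ₁ cos δ + cos φ₁ sin δ cos θ = (0.057883)(0.998176) + (0.998323)(0.060373)(-0.469472) = 0.029482
φ₂ = asin(0.029482) = 0.029486 rad = 1.6894°.
Δλ = atan2( sin θ sin δ cos φ₁ , cos δ − sin φ₁ sin φ₂ ) = atan2(0.053217, 0.996469) = 0.053354 rad = 3.0570°.
λ₂ = -145.1360° + 3.0570° = -142.0790°.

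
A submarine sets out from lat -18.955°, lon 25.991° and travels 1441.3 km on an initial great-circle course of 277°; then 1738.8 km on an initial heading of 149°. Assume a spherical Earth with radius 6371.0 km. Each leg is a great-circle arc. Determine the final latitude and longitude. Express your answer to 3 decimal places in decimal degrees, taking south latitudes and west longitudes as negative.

latitude -30.067°, longitude 21.767°

Apply the spherical direct solution leg by leg, carrying full precision between legs.
Leg 1: from (-18.955°, 25.991°), δ = 1441.3/6371 = 0.226228 rad, θ = 277° → φ = -16.900°, λ = 12.536°.
Leg 2: from (-16.900°, 12.536°), δ = 1738.8/6371 = 0.272924 rad, θ = 149° → φ = -30.067°, λ = 21.767°.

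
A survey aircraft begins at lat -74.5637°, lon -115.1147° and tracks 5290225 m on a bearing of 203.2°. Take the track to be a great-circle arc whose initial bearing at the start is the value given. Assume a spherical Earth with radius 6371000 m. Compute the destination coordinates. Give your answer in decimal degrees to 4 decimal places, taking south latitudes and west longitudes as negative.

latitude -56.1876°, longitude 96.3902°

Angular distance δ = d/R = 5290225 / 6371000 = 0.830360 rad.
With φ₁ = -74.5637° = -1.301382 rad and θ = 203.2° = 3.546509 rad:
sin φ₂ = sin φ₁ cos δ + cos φ₁ sin δ cos θ = (-0.963927)(0.674610) + (0.266167)(0.738174)(-0.919135) = -0.830864
φ₂ = asin(-0.830864) = -0.980659 rad = -56.1876°.
For the longitude increment, Δλ = atan2( sin θ sin δ cos φ₁, cos δ − sin φ₁ sin φ₂ ) = atan2(-0.077401, -0.126282) = -148.4951°.
λ₂ = -115.1147° + -148.4951° = -263.6098°, normalized to (−180°, 180°] → 96.3902°.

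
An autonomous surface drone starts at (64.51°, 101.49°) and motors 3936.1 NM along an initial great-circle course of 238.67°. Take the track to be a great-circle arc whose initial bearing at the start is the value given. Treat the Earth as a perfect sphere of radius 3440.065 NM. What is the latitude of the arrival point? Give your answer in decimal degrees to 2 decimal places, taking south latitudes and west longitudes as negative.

Angular distance δ = d/R = 3936.1 / 3440.065 = 1.144193 rad.
Start latitude φ₁ = 1.125912 rad; initial bearing θ = 4.165577 rad.
sin φ₂ = sin φ₁ cos δ + cos φ₁ sin δ cos θ = (0.902660)(0.413780) + (0.430354)(0.910377)(-0.519966) = 0.169789
φ₂ = asin(0.169789) = 0.170615 rad = 9.78°.
For the longitude increment, Δλ = atan2( sin θ sin δ cos φ₁, cos δ − sin φ₁ sin φ₂ ) = atan2(-0.334657, 0.260519) = -52.10°.
λ₂ = λ₁ + Δλ = 49.39°.

latitude 9.78°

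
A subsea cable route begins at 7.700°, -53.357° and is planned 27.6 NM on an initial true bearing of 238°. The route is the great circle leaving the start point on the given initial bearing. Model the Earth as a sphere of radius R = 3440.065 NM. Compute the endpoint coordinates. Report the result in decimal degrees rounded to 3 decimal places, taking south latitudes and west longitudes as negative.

latitude 7.456°, longitude -53.750°

Angular distance δ = d/R = 27.6 / 3440.065 = 0.008023 rad.
Converting: φ₁ = 0.134390 rad, θ = 4.153884 rad.
Destination latitude: φ₂ = arcsin( sin φ₁ cos δ + cos φ₁ sin δ cos θ ) = arcsin(0.129769) = 7.456°.
Δλ = atan2( sin θ sin δ cos φ₁ , cos δ − sin φ₁ sin φ₂ ) = atan2(-0.006743, 0.982581) = -0.006862 rad = -0.393°.
λ₂ = -53.357° + -0.393° = -53.750°.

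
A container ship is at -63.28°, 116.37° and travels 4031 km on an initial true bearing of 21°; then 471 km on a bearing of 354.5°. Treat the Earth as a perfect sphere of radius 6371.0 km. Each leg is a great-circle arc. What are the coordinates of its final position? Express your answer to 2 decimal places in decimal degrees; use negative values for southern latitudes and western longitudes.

latitude -23.95°, longitude 129.84°

Apply the spherical direct solution leg by leg, carrying full precision between legs.
Leg 1: from (-63.28°, 116.37°), δ = 4031/6371 = 0.632711 rad, θ = 21° → φ = -28.17°, λ = 130.28°.
Leg 2: from (-28.17°, 130.28°), δ = 471/6371 = 0.073929 rad, θ = 354.5° → φ = -23.95°, λ = 129.84°.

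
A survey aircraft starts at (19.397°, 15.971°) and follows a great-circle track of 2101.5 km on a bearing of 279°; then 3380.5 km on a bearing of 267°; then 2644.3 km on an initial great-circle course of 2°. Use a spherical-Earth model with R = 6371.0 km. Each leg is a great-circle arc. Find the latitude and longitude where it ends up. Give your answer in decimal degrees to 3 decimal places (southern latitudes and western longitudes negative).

latitude 40.474°, longitude -34.887°

Apply the spherical direct solution leg by leg, carrying full precision between legs.
Leg 1: from (19.397°, 15.971°), δ = 2101.5/6371 = 0.329854 rad, θ = 279° → φ = 21.223°, λ = -4.101°.
Leg 2: from (21.223°, -4.101°), δ = 3380.5/6371 = 0.530607 rad, θ = 267° → φ = 16.711°, λ = -35.947°.
Leg 3: from (16.711°, -35.947°), δ = 2644.3/6371 = 0.415053 rad, θ = 2° → φ = 40.474°, λ = -34.887°.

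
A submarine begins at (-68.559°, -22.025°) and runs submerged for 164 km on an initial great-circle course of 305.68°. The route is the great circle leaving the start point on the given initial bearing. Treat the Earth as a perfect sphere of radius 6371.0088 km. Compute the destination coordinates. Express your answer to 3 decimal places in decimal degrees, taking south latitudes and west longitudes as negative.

The arc subtends δ = 164/6371.0088 = 0.025742 rad at the centre.
Converting: φ₁ = -1.196580 rad, θ = 5.335122 rad.
Destination latitude: φ₂ = arcsin( sin φ₁ cos δ + cos φ₁ sin δ cos θ ) = arcsin(-0.924998) = -67.668°.
Then Δλ = atan2(-0.007643, 0.138685) = -0.055051 rad, from sin θ sin δ cos φ₁ over cos δ − sin φ₁ sin φ₂.
λ₂ = λ₁ + Δλ = -25.179°.

latitude -67.668°, longitude -25.179°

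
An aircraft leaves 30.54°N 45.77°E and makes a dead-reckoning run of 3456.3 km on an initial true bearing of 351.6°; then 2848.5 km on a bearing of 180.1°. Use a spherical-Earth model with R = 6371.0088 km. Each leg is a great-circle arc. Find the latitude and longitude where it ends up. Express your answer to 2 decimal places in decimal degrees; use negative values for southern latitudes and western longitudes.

Apply the spherical direct solution leg by leg, carrying full precision between legs.
Leg 1: from (30.54°, 45.77°), δ = 3456.3/6371.0088 = 0.542504 rad, θ = 351.6° → φ = 61.05°, λ = 36.81°.
Leg 2: from (61.05°, 36.81°), δ = 2848.5/6371.0088 = 0.447103 rad, θ = 180.1° → φ = 35.44°, λ = 36.75°.

latitude 35.44°, longitude 36.75°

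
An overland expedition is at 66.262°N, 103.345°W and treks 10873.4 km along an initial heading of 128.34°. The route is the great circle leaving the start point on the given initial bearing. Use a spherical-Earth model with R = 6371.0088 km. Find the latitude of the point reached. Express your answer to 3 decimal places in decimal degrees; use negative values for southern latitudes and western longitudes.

The arc subtends δ = 10873.4/6371.0088 = 1.706700 rad at the centre.
With φ₁ = 66.262° = 1.156490 rad and θ = 128.34° = 2.239956 rad:
Applying the spherical law of cosines for sides, sin φ₂ = sin φ₁ cos δ + cos φ₁ sin δ cos θ = -0.371436, so φ₂ = -21.804°.
Δλ = atan2( sin θ sin δ cos φ₁ , cos δ − sin φ₁ sin φ₂ ) = atan2(0.312830, 0.204525) = 0.991761 rad = 56.824°.
λ₂ = -103.345° + 56.824° = -46.521°.

latitude -21.804°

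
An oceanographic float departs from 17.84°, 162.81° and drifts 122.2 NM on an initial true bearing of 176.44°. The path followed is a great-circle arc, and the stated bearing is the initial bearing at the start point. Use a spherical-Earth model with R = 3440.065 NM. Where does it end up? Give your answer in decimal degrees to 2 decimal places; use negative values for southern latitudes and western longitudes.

latitude 15.81°, longitude 162.94°

Angular distance δ = d/R = 122.2 / 3440.065 = 0.035523 rad.
Converting: φ₁ = 0.311367 rad, θ = 3.079459 rad.
Applying the spherical law of cosines for sides, sin φ₂ = sin φ₁ cos δ + cos φ₁ sin δ cos θ = 0.272425, so φ₂ = 15.81°.
For the longitude increment, Δλ = atan2( sin θ sin δ cos φ₁, cos δ − sin φ₁ sin φ₂ ) = atan2(0.002099, 0.915909) = 0.13°.
λ₂ = 162.81° + 0.13° = 162.94°.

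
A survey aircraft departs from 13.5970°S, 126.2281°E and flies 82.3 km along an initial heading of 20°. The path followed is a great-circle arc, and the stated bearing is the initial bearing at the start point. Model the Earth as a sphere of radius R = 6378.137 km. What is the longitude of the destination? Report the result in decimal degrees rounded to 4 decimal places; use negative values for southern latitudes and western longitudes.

longitude 126.4875°

Angular distance δ = d/R = 82.3 / 6378.137 = 0.012903 rad.
With φ₁ = -13.5970° = -0.237312 rad and θ = 20° = 0.349066 rad:
Applying the spherical law of cosines for sides, sin φ₂ = sin φ₁ cos δ + cos φ₁ sin δ cos θ = -0.223287, so φ₂ = -12.9021°.
For the longitude increment, Δλ = atan2( sin θ sin δ cos φ₁, cos δ − sin φ₁ sin φ₂ ) = atan2(0.004289, 0.947424) = 0.2594°.
λ₂ = λ₁ + Δλ = 126.4875°.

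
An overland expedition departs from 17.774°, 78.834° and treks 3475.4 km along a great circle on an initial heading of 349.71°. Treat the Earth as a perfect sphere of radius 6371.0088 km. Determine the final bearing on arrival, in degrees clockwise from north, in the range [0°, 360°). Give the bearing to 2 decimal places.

The arc subtends δ = 3475.4/6371.0088 = 0.545502 rad at the centre.
With φ₁ = 17.774° = 0.310215 rad and θ = 349.71° = 6.103591 rad:
sin φ₂ = sin φ₁ cos δ + cos φ₁ sin δ cos θ = (0.305263)(0.854867) + (0.952268)(0.518848)(0.983916) = 0.747095
φ₂ = asin(0.747095) = 0.843680 rad = 48.339°.
For the longitude increment, Δλ = atan2( sin θ sin δ cos φ₁, cos δ − sin φ₁ sin φ₂ ) = atan2(-0.088258, 0.626806) = -8.015°.
λ₂ = 78.834° + -8.015° = 70.819°.
The forward bearing on arrival equals the back-azimuth from the destination plus 180°.
Back-azimuth from P₂ (48.34°, 70.82°) to P₁ (17.77°, 78.83°), with Δλ' = λ₁ − λ₂ = 8.01°: atan2( sin Δλ' cos φ₁ , cos φ₂ sin φ₁ − sin φ₂ cos φ₁ cos Δλ' ) = 165.17°.
Final bearing = (165.17° + 180°) mod 360° = 345.17°.

final bearing 345.17°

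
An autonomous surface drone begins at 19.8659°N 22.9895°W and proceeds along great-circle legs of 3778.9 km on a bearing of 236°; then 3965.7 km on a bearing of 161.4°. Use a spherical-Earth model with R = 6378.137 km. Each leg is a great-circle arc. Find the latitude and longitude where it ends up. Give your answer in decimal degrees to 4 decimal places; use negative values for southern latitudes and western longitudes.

latitude -34.1654°, longitude -37.5936°

Apply the spherical direct solution leg by leg, carrying full precision between legs.
Leg 1: from (19.8659°, -22.9895°), δ = 3778.9/6378.137 = 0.592477 rad, θ = 236° → φ = -0.6749°, λ = -50.5692°.
Leg 2: from (-0.6749°, -50.5692°), δ = 3965.7/6378.137 = 0.621765 rad, θ = 161.4° → φ = -34.1654°, λ = -37.5936°.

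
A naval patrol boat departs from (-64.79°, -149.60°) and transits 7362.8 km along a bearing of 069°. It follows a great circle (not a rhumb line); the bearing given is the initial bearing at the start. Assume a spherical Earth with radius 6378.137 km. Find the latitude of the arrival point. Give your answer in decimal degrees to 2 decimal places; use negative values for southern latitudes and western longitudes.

δ = 7362.8/6378.137 = 1.154381 rad (66.1412°).
Converting: φ₁ = -1.130799 rad, θ = 1.204277 rad.
Destination latitude: φ₂ = arcsin( sin φ₁ cos δ + cos φ₁ sin δ cos θ ) = arcsin(-0.226361) = -13.08°.
Then Δλ = atan2(0.363666, 0.199684) = 1.068654 rad, from sin θ sin δ cos φ₁ over cos δ − sin φ₁ sin φ₂.
λ₂ = -149.60° + 61.23° = -88.37°.

latitude -13.08°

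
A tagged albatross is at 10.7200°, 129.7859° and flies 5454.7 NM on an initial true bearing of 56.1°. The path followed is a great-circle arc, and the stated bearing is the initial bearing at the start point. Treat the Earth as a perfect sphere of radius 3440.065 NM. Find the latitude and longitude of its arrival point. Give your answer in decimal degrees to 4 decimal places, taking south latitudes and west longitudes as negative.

δ = 5454.7/3440.065 = 1.585639 rad (90.8504°).
Converting: φ₁ = 0.187099 rad, θ = 0.979130 rad.
Destination latitude: φ₂ = arcsin( sin φ₁ cos δ + cos φ₁ sin δ cos θ ) = arcsin(0.545190) = 33.0377°.
Δλ = atan2( sin θ sin δ cos φ₁ , cos δ − sin φ₁ sin φ₂ ) = atan2(0.815437, -0.116252) = 1.712407 rad = 98.1137°.
λ₂ = 129.7859° + 98.1137° = 227.8996°, normalized to (−180°, 180°] → -132.1004°.

latitude 33.0377°, longitude -132.1004°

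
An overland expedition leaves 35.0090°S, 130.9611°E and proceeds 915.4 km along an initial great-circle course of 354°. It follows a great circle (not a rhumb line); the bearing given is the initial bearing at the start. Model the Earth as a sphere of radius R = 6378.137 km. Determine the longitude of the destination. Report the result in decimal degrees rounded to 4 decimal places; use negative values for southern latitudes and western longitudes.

longitude 130.0011°

Central angle δ = d/R = 0.143522 rad.
Converting: φ₁ = -0.611022 rad, θ = 6.178466 rad.
Destination latitude: φ₂ = arcsin( sin φ₁ cos δ + cos φ₁ sin δ cos θ ) = arcsin(-0.451298) = -26.8270°.
Then Δλ = atan2(-0.012245, 0.730806) = -0.016755 rad, from sin θ sin δ cos φ₁ over cos δ − sin φ₁ sin φ₂.
λ₂ = λ₁ + Δλ = 130.0011°.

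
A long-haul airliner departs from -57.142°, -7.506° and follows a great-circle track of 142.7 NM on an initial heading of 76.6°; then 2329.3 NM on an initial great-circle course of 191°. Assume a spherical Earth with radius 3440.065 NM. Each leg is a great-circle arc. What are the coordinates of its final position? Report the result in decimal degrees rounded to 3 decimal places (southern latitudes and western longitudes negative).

latitude -81.630°, longitude -128.097°

Apply the spherical direct solution leg by leg, carrying full precision between legs.
Leg 1: from (-57.142°, -7.506°), δ = 142.7/3440.065 = 0.041482 rad, θ = 76.6° → φ = -56.520°, λ = -3.312°.
Leg 2: from (-56.520°, -3.312°), δ = 2329.3/3440.065 = 0.677109 rad, θ = 191° → φ = -81.630°, λ = -128.097°.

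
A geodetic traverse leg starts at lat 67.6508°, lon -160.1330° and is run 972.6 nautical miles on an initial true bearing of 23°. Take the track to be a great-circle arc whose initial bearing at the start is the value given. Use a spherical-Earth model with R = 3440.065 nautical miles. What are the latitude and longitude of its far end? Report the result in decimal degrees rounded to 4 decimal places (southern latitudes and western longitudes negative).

latitude 80.3369°, longitude -119.6369°

δ = 972.6/3440.065 = 0.282727 rad (16.1991°).
Converting: φ₁ = 1.180729 rad, θ = 0.401426 rad.
Applying the spherical law of cosines for sides, sin φ₂ = sin φ₁ cos δ + cos φ₁ sin δ cos θ = 0.985812, so φ₂ = 80.3369°.
Then Δλ = atan2(0.041449, 0.048537) = 0.706791 rad, from sin θ sin δ cos φ₁ over cos δ − sin φ₁ sin φ₂.
Hence λ₂ = -160.1330° + 40.4961° = -119.6369°.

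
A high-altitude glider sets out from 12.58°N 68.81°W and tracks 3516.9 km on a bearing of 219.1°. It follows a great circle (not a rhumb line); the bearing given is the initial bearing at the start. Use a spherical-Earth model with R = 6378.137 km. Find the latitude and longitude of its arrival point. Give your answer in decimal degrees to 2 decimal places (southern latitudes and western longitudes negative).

latitude -12.20°, longitude -88.57°

Angular distance δ = d/R = 3516.9 / 6378.137 = 0.551399 rad.
With φ₁ = 12.58° = 0.219562 rad and θ = 219.1° = 3.824016 rad:
Applying the spherical law of cosines for sides, sin φ₂ = sin φ₁ cos δ + cos φ₁ sin δ cos θ = -0.211272, so φ₂ = -12.20°.
Δλ = atan2( sin θ sin δ cos φ₁ , cos δ − sin φ₁ sin φ₂ ) = atan2(-0.322466, 0.897808) = -0.344821 rad = -19.76°.
λ₂ = -68.81° + -19.76° = -88.57°.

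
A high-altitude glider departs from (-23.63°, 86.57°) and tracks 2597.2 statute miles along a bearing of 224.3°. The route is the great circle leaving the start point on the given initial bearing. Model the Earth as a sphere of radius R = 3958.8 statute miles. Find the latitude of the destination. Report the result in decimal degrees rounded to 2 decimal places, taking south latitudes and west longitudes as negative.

latitude -45.86°

δ = 2597.2/3958.8 = 0.656057 rad (37.5893°).
Converting: φ₁ = -0.412421 rad, θ = 3.914774 rad.
Applying the spherical law of cosines for sides, sin φ₂ = sin φ₁ cos δ + cos φ₁ sin δ cos θ = -0.717584, so φ₂ = -45.86°.
Then Δλ = atan2(-0.390310, 0.504775) = -0.658207 rad, from sin θ sin δ cos φ₁ over cos δ − sin φ₁ sin φ₂.
λ₂ = 86.57° + -37.71° = 48.86°.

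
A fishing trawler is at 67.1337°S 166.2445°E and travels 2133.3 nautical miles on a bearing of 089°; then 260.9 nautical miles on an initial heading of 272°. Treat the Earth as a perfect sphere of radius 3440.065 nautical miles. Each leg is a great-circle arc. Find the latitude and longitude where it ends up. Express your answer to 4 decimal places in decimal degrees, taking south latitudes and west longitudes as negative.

latitude -47.9022°, longitude -139.5035°

Apply the spherical direct solution leg by leg, carrying full precision between legs.
Leg 1: from (-67.1337°, 166.2445°), δ = 2133.3/3440.065 = 0.620134 rad, θ = 89° → φ = -48.2370°, λ = -133.0180°.
Leg 2: from (-48.2370°, -133.0180°), δ = 260.9/3440.065 = 0.075842 rad, θ = 272° → φ = -47.9022°, λ = -139.5035°.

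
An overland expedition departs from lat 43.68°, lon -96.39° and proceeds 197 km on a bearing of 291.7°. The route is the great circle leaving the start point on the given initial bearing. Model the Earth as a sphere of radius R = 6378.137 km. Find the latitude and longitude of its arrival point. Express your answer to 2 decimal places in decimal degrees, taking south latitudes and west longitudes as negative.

The arc subtends δ = 197/6378.137 = 0.030887 rad at the centre.
With φ₁ = 43.68° = 0.762360 rad and θ = 291.7° = 5.091125 rad:
sin φ₂ = sin φ₁ cos δ + cos φ₁ sin δ cos θ = (0.690630)(0.999523) + (0.723208)(0.030882)(0.369747) = 0.698559
φ₂ = asin(0.698559) = 0.773381 rad = 44.31°.
Δλ = atan2( sin θ sin δ cos φ₁ , cos δ − sin φ₁ sin φ₂ ) = atan2(-0.020751, 0.517078) = -0.040110 rad = -2.30°.
λ₂ = -96.39° + -2.30° = -98.69°.

latitude 44.31°, longitude -98.69°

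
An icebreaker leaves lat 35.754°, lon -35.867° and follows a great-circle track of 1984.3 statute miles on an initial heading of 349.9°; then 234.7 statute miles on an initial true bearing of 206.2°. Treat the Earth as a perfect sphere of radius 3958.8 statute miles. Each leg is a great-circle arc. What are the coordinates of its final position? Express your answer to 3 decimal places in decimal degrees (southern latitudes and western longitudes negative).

latitude 60.597°, longitude -49.878°

Apply the spherical direct solution leg by leg, carrying full precision between legs.
Leg 1: from (35.754°, -35.867°), δ = 1984.3/3958.8 = 0.501238 rad, θ = 349.9° → φ = 63.681°, λ = -46.823°.
Leg 2: from (63.681°, -46.823°), δ = 234.7/3958.8 = 0.059286 rad, θ = 206.2° → φ = 60.597°, λ = -49.878°.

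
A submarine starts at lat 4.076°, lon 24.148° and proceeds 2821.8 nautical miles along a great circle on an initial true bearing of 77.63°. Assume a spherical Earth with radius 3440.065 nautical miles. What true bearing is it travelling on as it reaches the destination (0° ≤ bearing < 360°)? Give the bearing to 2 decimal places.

Angular distance δ = d/R = 2821.8 / 3440.065 = 0.820275 rad.
Converting: φ₁ = 0.071140 rad, θ = 1.354899 rad.
Destination latitude: φ₂ = arcsin( sin φ₁ cos δ + cos φ₁ sin δ cos θ ) = arcsin(0.204751) = 11.815°.
For the longitude increment, Δλ = atan2( sin θ sin δ cos φ₁, cos δ − sin φ₁ sin φ₂ ) = atan2(0.712548, 0.667466) = 46.871°.
Hence λ₂ = 24.148° + 46.871° = 71.019°.
The forward bearing on arrival equals the back-azimuth from the destination plus 180°.
Back-azimuth from P₂ (11.81°, 71.02°) to P₁ (4.08°, 24.15°), with Δλ' = λ₁ − λ₂ = -46.87°: atan2( sin Δλ' cos φ₁ , cos φ₂ sin φ₁ − sin φ₂ cos φ₁ cos Δλ' ) = 264.50°.
Final bearing = (264.50° + 180°) mod 360° = 84.50°.

final bearing 84.50°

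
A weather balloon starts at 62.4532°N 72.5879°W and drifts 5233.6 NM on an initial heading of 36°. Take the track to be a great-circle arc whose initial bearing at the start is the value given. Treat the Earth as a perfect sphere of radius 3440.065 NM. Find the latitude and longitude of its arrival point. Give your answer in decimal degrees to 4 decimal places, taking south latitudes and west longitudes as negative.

Central angle δ = d/R = 1.521367 rad.
With φ₁ = 62.4532° = 1.090014 rad and θ = 36° = 0.628319 rad:
Applying the spherical law of cosines for sides, sin φ₂ = sin φ₁ cos δ + cos φ₁ sin δ cos θ = 0.417500, so φ₂ = 24.6768°.
Then Δλ = atan2(0.271503, -0.320760) = 2.439171 rad, from sin θ sin δ cos φ₁ over cos δ − sin φ₁ sin φ₂.
λ₂ = λ₁ + Δλ = 67.1663°.

latitude 24.6768°, longitude 67.1663°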